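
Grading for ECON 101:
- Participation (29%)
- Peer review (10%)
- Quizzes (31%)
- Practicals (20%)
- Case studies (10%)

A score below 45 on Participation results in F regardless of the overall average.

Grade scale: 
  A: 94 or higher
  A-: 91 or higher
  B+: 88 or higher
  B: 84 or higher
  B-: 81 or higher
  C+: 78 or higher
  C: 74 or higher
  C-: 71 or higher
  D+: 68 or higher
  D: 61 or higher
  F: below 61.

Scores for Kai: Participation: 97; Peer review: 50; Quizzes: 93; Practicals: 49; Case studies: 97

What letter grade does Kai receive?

Participation score 97 ≥ 45: minimum met.
Weighted total:
  Participation 97 × 0.29 = 28.13
  Peer review 50 × 0.1 = 5
  Quizzes 93 × 0.31 = 28.83
  Practicals 49 × 0.2 = 9.8
  Case studies 97 × 0.1 = 9.7
Sum = 81.46
81.46 is ≥ 81 and < 84 → B-

B-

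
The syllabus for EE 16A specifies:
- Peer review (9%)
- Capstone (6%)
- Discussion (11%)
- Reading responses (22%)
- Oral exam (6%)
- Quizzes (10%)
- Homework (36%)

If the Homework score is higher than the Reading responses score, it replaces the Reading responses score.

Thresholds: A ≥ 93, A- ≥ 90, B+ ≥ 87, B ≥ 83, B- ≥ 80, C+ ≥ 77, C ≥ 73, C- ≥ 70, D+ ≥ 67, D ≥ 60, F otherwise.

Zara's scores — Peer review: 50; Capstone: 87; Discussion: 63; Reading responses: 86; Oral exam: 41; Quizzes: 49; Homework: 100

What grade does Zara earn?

B-

Homework (100) > Reading responses (86), so Reading responses counts as 100.
Weighted total:
  Peer review 50 × 0.09 = 4.5
  Capstone 87 × 0.06 = 5.22
  Discussion 63 × 0.11 = 6.93
  Reading responses 100 × 0.22 = 22
  Oral exam 41 × 0.06 = 2.46
  Quizzes 49 × 0.1 = 4.9
  Homework 100 × 0.36 = 36
Sum = 82.01
82.01 is ≥ 80 and < 83 → B-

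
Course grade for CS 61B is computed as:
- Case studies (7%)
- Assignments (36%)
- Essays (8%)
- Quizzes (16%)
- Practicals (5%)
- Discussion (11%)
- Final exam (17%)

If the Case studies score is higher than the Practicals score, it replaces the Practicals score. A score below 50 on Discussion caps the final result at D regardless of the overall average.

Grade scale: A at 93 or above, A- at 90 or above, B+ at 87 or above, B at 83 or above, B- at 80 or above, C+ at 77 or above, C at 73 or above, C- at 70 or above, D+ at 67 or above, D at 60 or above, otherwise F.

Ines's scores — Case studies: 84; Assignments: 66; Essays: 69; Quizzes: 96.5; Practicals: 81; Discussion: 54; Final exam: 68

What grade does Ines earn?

Case studies (84) > Practicals (81), so Practicals counts as 84.
Discussion score 54 ≥ 50: minimum met.
Weighted total:
  Case studies 84 × 0.07 = 5.88
  Assignments 66 × 0.36 = 23.76
  Essays 69 × 0.08 = 5.52
  Quizzes 96.5 × 0.16 = 15.44
  Practicals 84 × 0.05 = 4.2
  Discussion 54 × 0.11 = 5.94
  Final exam 68 × 0.17 = 11.56
Sum = 72.3
72.3 is ≥ 70 and < 73 → C-

C-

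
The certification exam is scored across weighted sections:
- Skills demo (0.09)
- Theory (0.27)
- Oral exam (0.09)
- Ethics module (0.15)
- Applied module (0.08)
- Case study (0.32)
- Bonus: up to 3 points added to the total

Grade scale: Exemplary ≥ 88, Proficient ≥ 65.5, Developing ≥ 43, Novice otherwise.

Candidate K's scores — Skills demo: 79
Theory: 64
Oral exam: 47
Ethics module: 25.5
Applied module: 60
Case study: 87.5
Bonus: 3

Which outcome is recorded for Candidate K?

Proficient

Weighted total:
  Skills demo 79 × 0.09 = 7.11
  Theory 64 × 0.27 = 17.28
  Oral exam 47 × 0.09 = 4.23
  Ethics module 25.5 × 0.15 = 3.825
  Applied module 60 × 0.08 = 4.8
  Case study 87.5 × 0.32 = 28
Sum = 65.245
Bonus: 65.245 + 3 = 68.245
68.245 is ≥ 65.5 and < 88 → Proficient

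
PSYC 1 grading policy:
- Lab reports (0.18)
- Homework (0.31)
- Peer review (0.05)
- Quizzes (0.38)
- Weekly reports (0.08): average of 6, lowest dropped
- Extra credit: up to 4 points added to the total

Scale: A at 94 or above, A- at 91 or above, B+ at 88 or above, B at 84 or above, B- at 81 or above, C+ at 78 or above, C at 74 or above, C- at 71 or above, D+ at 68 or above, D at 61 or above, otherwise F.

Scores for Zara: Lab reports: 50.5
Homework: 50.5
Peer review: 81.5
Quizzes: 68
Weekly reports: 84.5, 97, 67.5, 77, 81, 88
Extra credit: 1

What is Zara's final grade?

Weekly reports: drop 67.5 → average of remaining 5 = 427.5/5 = 85.5
Weighted total:
  Lab reports 50.5 × 0.18 = 9.09
  Homework 50.5 × 0.31 = 15.655
  Peer review 81.5 × 0.05 = 4.075
  Quizzes 68 × 0.38 = 25.84
  Weekly reports 85.5 × 0.08 = 6.84
Sum = 61.5
Extra credit: 61.5 + 1 = 62.5
62.5 is ≥ 61 and < 68 → D

D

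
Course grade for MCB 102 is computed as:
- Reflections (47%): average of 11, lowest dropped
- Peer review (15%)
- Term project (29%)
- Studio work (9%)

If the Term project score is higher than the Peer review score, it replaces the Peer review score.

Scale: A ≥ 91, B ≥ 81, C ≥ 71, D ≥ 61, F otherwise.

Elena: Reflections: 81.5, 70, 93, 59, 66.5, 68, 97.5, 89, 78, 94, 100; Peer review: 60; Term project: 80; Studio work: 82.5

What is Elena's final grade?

B

Reflections: drop 59 → average of remaining 10 = 837.5/10 = 83.75
Term project (80) > Peer review (60), so Peer review counts as 80.
Weighted total:
  Reflections 83.75 × 0.47 = 39.3625
  Peer review 80 × 0.15 = 12
  Term project 80 × 0.29 = 23.2
  Studio work 82.5 × 0.09 = 7.425
Sum = 81.9875
81.9875 is ≥ 81 and < 91 → B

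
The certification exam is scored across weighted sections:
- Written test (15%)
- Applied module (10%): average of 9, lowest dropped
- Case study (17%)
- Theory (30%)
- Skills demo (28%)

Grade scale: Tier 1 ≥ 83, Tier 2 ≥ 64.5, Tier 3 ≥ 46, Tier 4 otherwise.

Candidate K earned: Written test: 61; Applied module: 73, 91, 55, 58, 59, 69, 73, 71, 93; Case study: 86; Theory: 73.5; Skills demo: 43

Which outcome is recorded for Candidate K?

Tier 2

Applied module: drop 55 → average of remaining 8 = 587/8 = 73.375
Weighted total:
  Written test 61 × 0.15 = 9.15
  Applied module 73.375 × 0.1 = 7.3375
  Case study 86 × 0.17 = 14.62
  Theory 73.5 × 0.3 = 22.05
  Skills demo 43 × 0.28 = 12.04
Sum = 65.1975
65.1975 is ≥ 64.5 and < 83 → Tier 2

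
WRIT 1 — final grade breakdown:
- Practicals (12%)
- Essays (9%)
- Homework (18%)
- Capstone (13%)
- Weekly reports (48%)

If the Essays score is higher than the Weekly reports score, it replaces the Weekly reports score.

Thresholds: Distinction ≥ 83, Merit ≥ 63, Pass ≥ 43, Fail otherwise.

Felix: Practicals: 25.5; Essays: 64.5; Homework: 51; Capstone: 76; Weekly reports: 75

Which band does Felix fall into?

Merit

Essays (64.5) ≤ Weekly reports (75), so Weekly reports stays at 75.
Weighted total:
  Practicals 25.5 × 0.12 = 3.06
  Essays 64.5 × 0.09 = 5.805
  Homework 51 × 0.18 = 9.18
  Capstone 76 × 0.13 = 9.88
  Weekly reports 75 × 0.48 = 36
Sum = 63.925
63.925 is ≥ 63 and < 83 → Merit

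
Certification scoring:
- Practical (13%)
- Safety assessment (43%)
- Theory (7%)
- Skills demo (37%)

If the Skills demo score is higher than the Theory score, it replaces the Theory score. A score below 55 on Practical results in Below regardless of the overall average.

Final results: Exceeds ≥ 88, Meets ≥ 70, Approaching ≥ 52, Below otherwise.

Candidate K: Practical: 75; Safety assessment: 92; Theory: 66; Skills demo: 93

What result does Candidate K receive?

Skills demo (93) > Theory (66), so Theory counts as 93.
Practical score 75 ≥ 55: minimum met.
Weighted total:
  Practical 75 × 0.13 = 9.75
  Safety assessment 92 × 0.43 = 39.56
  Theory 93 × 0.07 = 6.51
  Skills demo 93 × 0.37 = 34.41
Sum = 90.23
90.23 ≥ 88 → Exceeds

Exceeds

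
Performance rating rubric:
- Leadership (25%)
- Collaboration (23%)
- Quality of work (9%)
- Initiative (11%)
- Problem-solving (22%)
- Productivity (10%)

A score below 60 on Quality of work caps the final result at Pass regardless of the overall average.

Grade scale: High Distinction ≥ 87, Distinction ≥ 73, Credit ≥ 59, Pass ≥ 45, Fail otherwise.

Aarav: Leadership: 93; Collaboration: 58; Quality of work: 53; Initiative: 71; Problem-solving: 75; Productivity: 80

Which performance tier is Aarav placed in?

Quality of work score 53 < 60: minimum not met.
Weighted total:
  Leadership 93 × 0.25 = 23.25
  Collaboration 58 × 0.23 = 13.34
  Quality of work 53 × 0.09 = 4.77
  Initiative 71 × 0.11 = 7.81
  Problem-solving 75 × 0.22 = 16.5
  Productivity 80 × 0.1 = 8
Sum = 73.67
73.67 would be Distinction; cap at Pass applies → Pass.

Pass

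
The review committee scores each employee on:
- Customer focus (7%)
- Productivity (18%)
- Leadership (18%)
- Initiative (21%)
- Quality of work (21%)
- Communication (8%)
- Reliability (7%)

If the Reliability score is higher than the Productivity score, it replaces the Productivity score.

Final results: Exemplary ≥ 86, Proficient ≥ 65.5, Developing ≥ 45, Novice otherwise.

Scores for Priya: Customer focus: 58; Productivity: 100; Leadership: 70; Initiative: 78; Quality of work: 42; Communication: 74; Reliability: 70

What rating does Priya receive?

Proficient

Reliability (70) ≤ Productivity (100), so Productivity stays at 100.
Weighted total:
  Customer focus 58 × 0.07 = 4.06
  Productivity 100 × 0.18 = 18
  Leadership 70 × 0.18 = 12.6
  Initiative 78 × 0.21 = 16.38
  Quality of work 42 × 0.21 = 8.82
  Communication 74 × 0.08 = 5.92
  Reliability 70 × 0.07 = 4.9
Sum = 70.68
70.68 is ≥ 65.5 and < 86 → Proficient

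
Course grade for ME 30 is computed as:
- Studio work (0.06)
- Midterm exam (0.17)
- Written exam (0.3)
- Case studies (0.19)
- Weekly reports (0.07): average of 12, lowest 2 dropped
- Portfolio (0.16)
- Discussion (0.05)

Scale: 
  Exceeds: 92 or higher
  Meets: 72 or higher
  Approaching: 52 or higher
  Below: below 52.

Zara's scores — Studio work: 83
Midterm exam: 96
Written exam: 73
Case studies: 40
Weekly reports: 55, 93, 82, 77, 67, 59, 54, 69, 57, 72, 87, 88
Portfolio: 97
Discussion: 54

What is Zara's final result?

Weekly reports: drop 54, 55 → average of remaining 10 = 751/10 = 75.1
Weighted total:
  Studio work 83 × 0.06 = 4.98
  Midterm exam 96 × 0.17 = 16.32
  Written exam 73 × 0.3 = 21.9
  Case studies 40 × 0.19 = 7.6
  Weekly reports 75.1 × 0.07 = 5.257
  Portfolio 97 × 0.16 = 15.52
  Discussion 54 × 0.05 = 2.7
Sum = 74.277
74.277 is ≥ 72 and < 92 → Meets

Meets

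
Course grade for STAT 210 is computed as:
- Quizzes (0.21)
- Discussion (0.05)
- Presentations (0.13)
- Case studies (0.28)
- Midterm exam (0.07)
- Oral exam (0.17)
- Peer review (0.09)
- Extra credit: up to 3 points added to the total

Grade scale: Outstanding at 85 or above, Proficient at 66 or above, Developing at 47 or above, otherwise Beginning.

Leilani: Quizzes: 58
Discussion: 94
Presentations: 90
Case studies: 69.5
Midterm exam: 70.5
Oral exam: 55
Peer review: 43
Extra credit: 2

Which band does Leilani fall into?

Weighted total:
  Quizzes 58 × 0.21 = 12.18
  Discussion 94 × 0.05 = 4.7
  Presentations 90 × 0.13 = 11.7
  Case studies 69.5 × 0.28 = 19.46
  Midterm exam 70.5 × 0.07 = 4.935
  Oral exam 55 × 0.17 = 9.35
  Peer review 43 × 0.09 = 3.87
Sum = 66.195
Extra credit: 66.195 + 2 = 68.195
68.195 is ≥ 66 and < 85 → Proficient

Proficient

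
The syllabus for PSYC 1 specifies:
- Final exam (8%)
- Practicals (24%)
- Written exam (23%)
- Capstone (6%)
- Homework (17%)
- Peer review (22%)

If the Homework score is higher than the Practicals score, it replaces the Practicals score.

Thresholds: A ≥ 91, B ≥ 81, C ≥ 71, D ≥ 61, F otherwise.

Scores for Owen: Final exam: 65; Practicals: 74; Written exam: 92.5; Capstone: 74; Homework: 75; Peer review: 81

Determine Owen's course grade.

C

Homework (75) > Practicals (74), so Practicals counts as 75.
Weighted total:
  Final exam 65 × 0.08 = 5.2
  Practicals 75 × 0.24 = 18
  Written exam 92.5 × 0.23 = 21.275
  Capstone 74 × 0.06 = 4.44
  Homework 75 × 0.17 = 12.75
  Peer review 81 × 0.22 = 17.82
Sum = 79.485
79.485 is ≥ 71 and < 81 → C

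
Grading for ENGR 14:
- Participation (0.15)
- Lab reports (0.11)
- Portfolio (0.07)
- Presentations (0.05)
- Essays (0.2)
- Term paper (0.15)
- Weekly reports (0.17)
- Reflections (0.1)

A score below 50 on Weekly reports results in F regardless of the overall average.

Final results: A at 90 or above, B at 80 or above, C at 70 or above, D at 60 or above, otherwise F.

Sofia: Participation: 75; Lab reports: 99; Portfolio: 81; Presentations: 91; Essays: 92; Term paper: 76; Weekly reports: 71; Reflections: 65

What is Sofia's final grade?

Weekly reports score 71 ≥ 50: minimum met.
Weighted total:
  Participation 75 × 0.15 = 11.25
  Lab reports 99 × 0.11 = 10.89
  Portfolio 81 × 0.07 = 5.67
  Presentations 91 × 0.05 = 4.55
  Essays 92 × 0.2 = 18.4
  Term paper 76 × 0.15 = 11.4
  Weekly reports 71 × 0.17 = 12.07
  Reflections 65 × 0.1 = 6.5
Sum = 80.73
80.73 is ≥ 80 and < 90 → B

B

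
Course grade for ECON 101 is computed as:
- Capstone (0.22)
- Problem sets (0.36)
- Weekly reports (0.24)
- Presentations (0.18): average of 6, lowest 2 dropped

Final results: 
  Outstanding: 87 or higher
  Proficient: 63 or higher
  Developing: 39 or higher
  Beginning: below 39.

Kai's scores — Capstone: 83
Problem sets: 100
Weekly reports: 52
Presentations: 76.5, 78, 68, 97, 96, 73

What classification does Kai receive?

Proficient

Presentations: drop 68, 73 → average of remaining 4 = 347.5/4 = 86.875
Weighted total:
  Capstone 83 × 0.22 = 18.26
  Problem sets 100 × 0.36 = 36
  Weekly reports 52 × 0.24 = 12.48
  Presentations 86.875 × 0.18 = 15.6375
Sum = 82.3775
82.3775 is ≥ 63 and < 87 → Proficient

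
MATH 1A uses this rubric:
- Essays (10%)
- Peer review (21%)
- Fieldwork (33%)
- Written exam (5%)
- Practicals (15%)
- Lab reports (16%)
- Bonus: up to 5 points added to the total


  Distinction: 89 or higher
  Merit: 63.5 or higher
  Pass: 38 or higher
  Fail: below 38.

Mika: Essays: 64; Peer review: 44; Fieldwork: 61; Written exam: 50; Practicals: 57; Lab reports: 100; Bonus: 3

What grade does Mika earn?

Merit

Weighted total:
  Essays 64 × 0.1 = 6.4
  Peer review 44 × 0.21 = 9.24
  Fieldwork 61 × 0.33 = 20.13
  Written exam 50 × 0.05 = 2.5
  Practicals 57 × 0.15 = 8.55
  Lab reports 100 × 0.16 = 16
Sum = 62.82
Bonus: 62.82 + 3 = 65.82
65.82 is ≥ 63.5 and < 89 → Merit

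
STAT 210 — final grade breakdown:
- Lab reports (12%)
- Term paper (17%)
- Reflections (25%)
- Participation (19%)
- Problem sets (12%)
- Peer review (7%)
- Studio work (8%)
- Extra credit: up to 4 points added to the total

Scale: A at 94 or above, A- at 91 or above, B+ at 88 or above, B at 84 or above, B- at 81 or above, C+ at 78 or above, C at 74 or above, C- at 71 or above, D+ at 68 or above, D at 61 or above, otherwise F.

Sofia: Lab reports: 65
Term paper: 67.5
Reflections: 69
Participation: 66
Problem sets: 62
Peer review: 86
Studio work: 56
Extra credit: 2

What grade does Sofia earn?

D+

Weighted total:
  Lab reports 65 × 0.12 = 7.8
  Term paper 67.5 × 0.17 = 11.475
  Reflections 69 × 0.25 = 17.25
  Participation 66 × 0.19 = 12.54
  Problem sets 62 × 0.12 = 7.44
  Peer review 86 × 0.07 = 6.02
  Studio work 56 × 0.08 = 4.48
Sum = 67.005
Extra credit: 67.005 + 2 = 69.005
69.005 is ≥ 68 and < 71 → D+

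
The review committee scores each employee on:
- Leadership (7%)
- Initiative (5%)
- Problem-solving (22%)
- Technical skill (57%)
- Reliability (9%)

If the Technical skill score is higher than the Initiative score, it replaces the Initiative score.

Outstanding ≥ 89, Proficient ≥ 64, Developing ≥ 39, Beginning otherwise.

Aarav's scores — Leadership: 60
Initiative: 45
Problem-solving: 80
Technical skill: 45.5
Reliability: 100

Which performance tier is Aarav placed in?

Developing

Technical skill (45.5) > Initiative (45), so Initiative counts as 45.5.
Weighted total:
  Leadership 60 × 0.07 = 4.2
  Initiative 45.5 × 0.05 = 2.275
  Problem-solving 80 × 0.22 = 17.6
  Technical skill 45.5 × 0.57 = 25.935
  Reliability 100 × 0.09 = 9
Sum = 59.01
59.01 is ≥ 39 and < 64 → Developing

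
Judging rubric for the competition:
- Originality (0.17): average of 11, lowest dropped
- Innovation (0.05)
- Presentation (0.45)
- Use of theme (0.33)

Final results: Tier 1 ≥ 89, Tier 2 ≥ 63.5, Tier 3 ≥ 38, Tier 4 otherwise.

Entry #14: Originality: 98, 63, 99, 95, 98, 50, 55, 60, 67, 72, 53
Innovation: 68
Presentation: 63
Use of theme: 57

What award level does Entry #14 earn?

Originality: drop 50 → average of remaining 10 = 760/10 = 76
Weighted total:
  Originality 76 × 0.17 = 12.92
  Innovation 68 × 0.05 = 3.4
  Presentation 63 × 0.45 = 28.35
  Use of theme 57 × 0.33 = 18.81
Sum = 63.48
63.48 is ≥ 38 and < 63.5 → Tier 3

Tier 3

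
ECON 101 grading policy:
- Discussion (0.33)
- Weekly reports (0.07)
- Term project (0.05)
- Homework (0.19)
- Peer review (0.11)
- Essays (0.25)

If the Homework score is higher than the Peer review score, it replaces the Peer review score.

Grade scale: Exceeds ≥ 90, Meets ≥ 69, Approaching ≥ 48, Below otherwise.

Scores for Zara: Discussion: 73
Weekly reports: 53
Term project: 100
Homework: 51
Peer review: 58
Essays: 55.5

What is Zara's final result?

Approaching

Homework (51) ≤ Peer review (58), so Peer review stays at 58.
Weighted total:
  Discussion 73 × 0.33 = 24.09
  Weekly reports 53 × 0.07 = 3.71
  Term project 100 × 0.05 = 5
  Homework 51 × 0.19 = 9.69
  Peer review 58 × 0.11 = 6.38
  Essays 55.5 × 0.25 = 13.875
Sum = 62.745
62.745 is ≥ 48 and < 69 → Approaching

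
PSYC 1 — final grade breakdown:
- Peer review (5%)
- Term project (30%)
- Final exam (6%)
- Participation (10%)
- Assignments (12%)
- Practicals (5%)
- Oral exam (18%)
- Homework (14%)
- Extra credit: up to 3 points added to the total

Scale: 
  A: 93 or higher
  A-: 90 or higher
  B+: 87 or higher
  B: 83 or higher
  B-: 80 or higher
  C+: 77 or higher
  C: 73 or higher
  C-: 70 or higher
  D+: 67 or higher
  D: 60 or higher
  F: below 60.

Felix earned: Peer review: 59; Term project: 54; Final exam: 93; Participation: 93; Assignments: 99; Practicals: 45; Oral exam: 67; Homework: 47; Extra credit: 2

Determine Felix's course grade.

Weighted total:
  Peer review 59 × 0.05 = 2.95
  Term project 54 × 0.3 = 16.2
  Final exam 93 × 0.06 = 5.58
  Participation 93 × 0.1 = 9.3
  Assignments 99 × 0.12 = 11.88
  Practicals 45 × 0.05 = 2.25
  Oral exam 67 × 0.18 = 12.06
  Homework 47 × 0.14 = 6.58
Sum = 66.8
Extra credit: 66.8 + 2 = 68.8
68.8 is ≥ 67 and < 70 → D+

D+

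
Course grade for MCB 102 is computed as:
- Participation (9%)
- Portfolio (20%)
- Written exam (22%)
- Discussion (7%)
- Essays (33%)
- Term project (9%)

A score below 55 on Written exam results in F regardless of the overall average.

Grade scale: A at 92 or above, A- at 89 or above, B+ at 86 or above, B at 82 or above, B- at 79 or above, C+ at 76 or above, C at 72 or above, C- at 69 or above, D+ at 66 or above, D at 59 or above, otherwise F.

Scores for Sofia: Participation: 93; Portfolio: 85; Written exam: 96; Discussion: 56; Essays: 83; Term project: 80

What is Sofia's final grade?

Written exam score 96 ≥ 55: minimum met.
Weighted total:
  Participation 93 × 0.09 = 8.37
  Portfolio 85 × 0.2 = 17
  Written exam 96 × 0.22 = 21.12
  Discussion 56 × 0.07 = 3.92
  Essays 83 × 0.33 = 27.39
  Term project 80 × 0.09 = 7.2
Sum = 85
85 is ≥ 82 and < 86 → B

B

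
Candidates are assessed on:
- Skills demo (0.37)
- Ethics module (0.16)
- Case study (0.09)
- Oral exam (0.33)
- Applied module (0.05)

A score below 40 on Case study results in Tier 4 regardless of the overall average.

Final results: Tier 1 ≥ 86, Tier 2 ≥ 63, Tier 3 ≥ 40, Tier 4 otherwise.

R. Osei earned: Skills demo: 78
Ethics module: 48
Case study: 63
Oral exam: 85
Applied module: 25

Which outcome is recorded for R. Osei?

Case study score 63 ≥ 40: minimum met.
Weighted total:
  Skills demo 78 × 0.37 = 28.86
  Ethics module 48 × 0.16 = 7.68
  Case study 63 × 0.09 = 5.67
  Oral exam 85 × 0.33 = 28.05
  Applied module 25 × 0.05 = 1.25
Sum = 71.51
71.51 is ≥ 63 and < 86 → Tier 2

Tier 2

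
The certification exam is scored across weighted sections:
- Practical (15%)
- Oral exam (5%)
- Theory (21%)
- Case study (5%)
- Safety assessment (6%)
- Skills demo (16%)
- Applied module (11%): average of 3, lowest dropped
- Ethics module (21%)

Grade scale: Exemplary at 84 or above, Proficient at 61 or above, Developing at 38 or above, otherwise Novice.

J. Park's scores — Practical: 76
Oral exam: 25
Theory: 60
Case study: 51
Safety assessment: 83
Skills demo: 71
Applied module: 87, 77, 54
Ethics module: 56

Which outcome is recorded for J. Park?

Applied module: drop 54 → average of remaining 2 = 164/2 = 82
Weighted total:
  Practical 76 × 0.15 = 11.4
  Oral exam 25 × 0.05 = 1.25
  Theory 60 × 0.21 = 12.6
  Case study 51 × 0.05 = 2.55
  Safety assessment 83 × 0.06 = 4.98
  Skills demo 71 × 0.16 = 11.36
  Applied module 82 × 0.11 = 9.02
  Ethics module 56 × 0.21 = 11.76
Sum = 64.92
64.92 is ≥ 61 and < 84 → Proficient

Proficient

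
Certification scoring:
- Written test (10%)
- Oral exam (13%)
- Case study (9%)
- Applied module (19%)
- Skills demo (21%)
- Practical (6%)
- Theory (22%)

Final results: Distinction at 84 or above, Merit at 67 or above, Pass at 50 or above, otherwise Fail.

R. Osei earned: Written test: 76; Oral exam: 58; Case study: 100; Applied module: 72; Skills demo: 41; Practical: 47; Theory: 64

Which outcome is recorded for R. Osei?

Pass

Weighted total:
  Written test 76 × 0.1 = 7.6
  Oral exam 58 × 0.13 = 7.54
  Case study 100 × 0.09 = 9
  Applied module 72 × 0.19 = 13.68
  Skills demo 41 × 0.21 = 8.61
  Practical 47 × 0.06 = 2.82
  Theory 64 × 0.22 = 14.08
Sum = 63.33
63.33 is ≥ 50 and < 67 → Pass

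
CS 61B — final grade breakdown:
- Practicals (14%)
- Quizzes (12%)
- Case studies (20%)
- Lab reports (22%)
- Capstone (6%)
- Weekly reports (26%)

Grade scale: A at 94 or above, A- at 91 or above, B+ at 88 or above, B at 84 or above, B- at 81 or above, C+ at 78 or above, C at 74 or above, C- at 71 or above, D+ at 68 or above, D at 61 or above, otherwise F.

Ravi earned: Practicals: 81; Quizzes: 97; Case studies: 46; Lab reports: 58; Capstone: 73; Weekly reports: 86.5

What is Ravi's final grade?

Weighted total:
  Practicals 81 × 0.14 = 11.34
  Quizzes 97 × 0.12 = 11.64
  Case studies 46 × 0.2 = 9.2
  Lab reports 58 × 0.22 = 12.76
  Capstone 73 × 0.06 = 4.38
  Weekly reports 86.5 × 0.26 = 22.49
Sum = 71.81
71.81 is ≥ 71 and < 74 → C-

C-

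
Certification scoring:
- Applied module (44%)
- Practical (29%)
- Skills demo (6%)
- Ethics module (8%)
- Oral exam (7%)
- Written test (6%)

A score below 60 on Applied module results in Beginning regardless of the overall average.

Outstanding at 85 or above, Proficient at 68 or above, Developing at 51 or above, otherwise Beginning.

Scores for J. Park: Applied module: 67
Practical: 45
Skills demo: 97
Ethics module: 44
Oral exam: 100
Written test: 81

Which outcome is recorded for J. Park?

Developing

Applied module score 67 ≥ 60: minimum met.
Weighted total:
  Applied module 67 × 0.44 = 29.48
  Practical 45 × 0.29 = 13.05
  Skills demo 97 × 0.06 = 5.82
  Ethics module 44 × 0.08 = 3.52
  Oral exam 100 × 0.07 = 7
  Written test 81 × 0.06 = 4.86
Sum = 63.73
63.73 is ≥ 51 and < 68 → Developing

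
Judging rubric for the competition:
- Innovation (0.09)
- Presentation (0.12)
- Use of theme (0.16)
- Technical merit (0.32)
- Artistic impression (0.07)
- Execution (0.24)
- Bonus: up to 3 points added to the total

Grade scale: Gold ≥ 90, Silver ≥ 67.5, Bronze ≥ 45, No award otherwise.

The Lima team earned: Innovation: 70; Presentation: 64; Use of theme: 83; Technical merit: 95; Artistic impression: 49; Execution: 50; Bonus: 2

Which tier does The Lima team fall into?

Silver

Weighted total:
  Innovation 70 × 0.09 = 6.3
  Presentation 64 × 0.12 = 7.68
  Use of theme 83 × 0.16 = 13.28
  Technical merit 95 × 0.32 = 30.4
  Artistic impression 49 × 0.07 = 3.43
  Execution 50 × 0.24 = 12
Sum = 73.09
Bonus: 73.09 + 2 = 75.09
75.09 is ≥ 67.5 and < 90 → Silver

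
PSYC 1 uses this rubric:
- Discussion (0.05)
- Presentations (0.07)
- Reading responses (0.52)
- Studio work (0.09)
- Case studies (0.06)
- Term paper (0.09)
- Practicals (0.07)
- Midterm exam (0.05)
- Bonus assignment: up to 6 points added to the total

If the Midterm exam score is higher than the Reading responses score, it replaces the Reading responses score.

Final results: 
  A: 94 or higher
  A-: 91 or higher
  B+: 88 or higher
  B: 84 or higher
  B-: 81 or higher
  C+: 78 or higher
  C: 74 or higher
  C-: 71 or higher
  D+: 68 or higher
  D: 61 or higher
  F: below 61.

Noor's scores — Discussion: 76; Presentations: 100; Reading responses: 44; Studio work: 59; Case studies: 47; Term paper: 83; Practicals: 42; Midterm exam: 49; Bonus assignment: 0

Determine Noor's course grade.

Midterm exam (49) > Reading responses (44), so Reading responses counts as 49.
Weighted total:
  Discussion 76 × 0.05 = 3.8
  Presentations 100 × 0.07 = 7
  Reading responses 49 × 0.52 = 25.48
  Studio work 59 × 0.09 = 5.31
  Case studies 47 × 0.06 = 2.82
  Term paper 83 × 0.09 = 7.47
  Practicals 42 × 0.07 = 2.94
  Midterm exam 49 × 0.05 = 2.45
Sum = 57.27
Bonus assignment: 57.27 + 0 = 57.27
57.27 < 61 → F

F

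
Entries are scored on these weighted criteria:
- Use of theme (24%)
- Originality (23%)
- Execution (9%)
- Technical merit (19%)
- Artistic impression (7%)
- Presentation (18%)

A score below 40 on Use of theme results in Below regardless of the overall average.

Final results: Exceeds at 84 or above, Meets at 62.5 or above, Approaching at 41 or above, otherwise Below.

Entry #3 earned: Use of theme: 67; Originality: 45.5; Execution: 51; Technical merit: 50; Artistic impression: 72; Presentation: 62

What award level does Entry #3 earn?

Approaching

Use of theme score 67 ≥ 40: minimum met.
Weighted total:
  Use of theme 67 × 0.24 = 16.08
  Originality 45.5 × 0.23 = 10.465
  Execution 51 × 0.09 = 4.59
  Technical merit 50 × 0.19 = 9.5
  Artistic impression 72 × 0.07 = 5.04
  Presentation 62 × 0.18 = 11.16
Sum = 56.835
56.835 is ≥ 41 and < 62.5 → Approaching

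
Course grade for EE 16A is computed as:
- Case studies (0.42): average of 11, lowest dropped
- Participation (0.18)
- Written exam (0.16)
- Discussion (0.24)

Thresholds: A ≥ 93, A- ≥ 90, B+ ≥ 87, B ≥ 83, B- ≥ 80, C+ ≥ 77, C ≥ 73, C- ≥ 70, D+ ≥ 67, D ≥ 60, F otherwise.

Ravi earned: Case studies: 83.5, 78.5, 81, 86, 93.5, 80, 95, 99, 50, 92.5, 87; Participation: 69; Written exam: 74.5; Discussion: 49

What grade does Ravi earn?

C-

Case studies: drop 50 → average of remaining 10 = 876/10 = 87.6
Weighted total:
  Case studies 87.6 × 0.42 = 36.792
  Participation 69 × 0.18 = 12.42
  Written exam 74.5 × 0.16 = 11.92
  Discussion 49 × 0.24 = 11.76
Sum = 72.892
72.892 is ≥ 70 and < 73 → C-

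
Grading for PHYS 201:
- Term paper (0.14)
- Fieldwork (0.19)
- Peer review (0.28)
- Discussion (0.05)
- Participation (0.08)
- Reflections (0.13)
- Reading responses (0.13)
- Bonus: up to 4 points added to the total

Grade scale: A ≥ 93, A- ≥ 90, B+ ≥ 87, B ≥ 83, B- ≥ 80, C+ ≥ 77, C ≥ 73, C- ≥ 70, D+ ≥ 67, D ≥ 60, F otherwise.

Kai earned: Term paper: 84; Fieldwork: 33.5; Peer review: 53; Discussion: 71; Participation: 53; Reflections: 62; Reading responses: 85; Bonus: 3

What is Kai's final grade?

D

Weighted total:
  Term paper 84 × 0.14 = 11.76
  Fieldwork 33.5 × 0.19 = 6.365
  Peer review 53 × 0.28 = 14.84
  Discussion 71 × 0.05 = 3.55
  Participation 53 × 0.08 = 4.24
  Reflections 62 × 0.13 = 8.06
  Reading responses 85 × 0.13 = 11.05
Sum = 59.865
Bonus: 59.865 + 3 = 62.865
62.865 is ≥ 60 and < 67 → D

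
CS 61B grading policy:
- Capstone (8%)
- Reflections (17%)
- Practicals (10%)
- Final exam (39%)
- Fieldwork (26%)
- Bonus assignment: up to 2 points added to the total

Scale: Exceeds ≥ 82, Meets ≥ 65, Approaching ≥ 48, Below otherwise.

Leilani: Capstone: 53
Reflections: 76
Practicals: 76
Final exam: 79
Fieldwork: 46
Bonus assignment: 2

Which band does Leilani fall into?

Meets

Weighted total:
  Capstone 53 × 0.08 = 4.24
  Reflections 76 × 0.17 = 12.92
  Practicals 76 × 0.1 = 7.6
  Final exam 79 × 0.39 = 30.81
  Fieldwork 46 × 0.26 = 11.96
Sum = 67.53
Bonus assignment: 67.53 + 2 = 69.53
69.53 is ≥ 65 and < 82 → Meets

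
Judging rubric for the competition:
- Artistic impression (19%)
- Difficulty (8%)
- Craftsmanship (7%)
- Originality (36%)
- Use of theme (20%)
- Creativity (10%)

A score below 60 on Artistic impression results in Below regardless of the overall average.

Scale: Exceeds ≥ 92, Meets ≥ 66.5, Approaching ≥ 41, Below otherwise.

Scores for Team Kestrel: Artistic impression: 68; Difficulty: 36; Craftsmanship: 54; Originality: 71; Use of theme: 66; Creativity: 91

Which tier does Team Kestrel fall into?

Meets

Artistic impression score 68 ≥ 60: minimum met.
Weighted total:
  Artistic impression 68 × 0.19 = 12.92
  Difficulty 36 × 0.08 = 2.88
  Craftsmanship 54 × 0.07 = 3.78
  Originality 71 × 0.36 = 25.56
  Use of theme 66 × 0.2 = 13.2
  Creativity 91 × 0.1 = 9.1
Sum = 67.44
67.44 is ≥ 66.5 and < 92 → Meets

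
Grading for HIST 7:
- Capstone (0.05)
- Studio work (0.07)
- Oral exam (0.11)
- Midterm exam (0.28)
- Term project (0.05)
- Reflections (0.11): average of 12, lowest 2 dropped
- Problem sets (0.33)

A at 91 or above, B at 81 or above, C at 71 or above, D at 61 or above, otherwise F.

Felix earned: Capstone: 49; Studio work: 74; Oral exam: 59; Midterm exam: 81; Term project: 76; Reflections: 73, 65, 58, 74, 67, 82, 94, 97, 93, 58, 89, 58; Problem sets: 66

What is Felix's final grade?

Reflections: drop 58, 58 → average of remaining 10 = 792/10 = 79.2
Weighted total:
  Capstone 49 × 0.05 = 2.45
  Studio work 74 × 0.07 = 5.18
  Oral exam 59 × 0.11 = 6.49
  Midterm exam 81 × 0.28 = 22.68
  Term project 76 × 0.05 = 3.8
  Reflections 79.2 × 0.11 = 8.712
  Problem sets 66 × 0.33 = 21.78
Sum = 71.092
71.092 is ≥ 71 and < 81 → C

C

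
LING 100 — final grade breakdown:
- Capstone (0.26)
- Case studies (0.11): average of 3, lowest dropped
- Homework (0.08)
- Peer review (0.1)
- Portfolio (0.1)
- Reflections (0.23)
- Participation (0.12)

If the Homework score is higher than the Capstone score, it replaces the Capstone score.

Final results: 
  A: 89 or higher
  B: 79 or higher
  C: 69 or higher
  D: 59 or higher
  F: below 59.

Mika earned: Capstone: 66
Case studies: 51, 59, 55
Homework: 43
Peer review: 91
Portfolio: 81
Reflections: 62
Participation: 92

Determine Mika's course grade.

Case studies: drop 51 → average of remaining 2 = 114/2 = 57
Homework (43) ≤ Capstone (66), so Capstone stays at 66.
Weighted total:
  Capstone 66 × 0.26 = 17.16
  Case studies 57 × 0.11 = 6.27
  Homework 43 × 0.08 = 3.44
  Peer review 91 × 0.1 = 9.1
  Portfolio 81 × 0.1 = 8.1
  Reflections 62 × 0.23 = 14.26
  Participation 92 × 0.12 = 11.04
Sum = 69.37
69.37 is ≥ 69 and < 79 → C

C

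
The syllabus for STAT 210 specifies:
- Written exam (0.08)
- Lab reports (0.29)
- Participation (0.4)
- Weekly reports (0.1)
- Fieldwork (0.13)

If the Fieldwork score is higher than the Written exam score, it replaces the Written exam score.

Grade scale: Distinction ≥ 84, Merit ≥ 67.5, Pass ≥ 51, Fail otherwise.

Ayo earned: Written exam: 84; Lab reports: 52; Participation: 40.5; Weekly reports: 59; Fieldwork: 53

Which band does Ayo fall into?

Fail

Fieldwork (53) ≤ Written exam (84), so Written exam stays at 84.
Weighted total:
  Written exam 84 × 0.08 = 6.72
  Lab reports 52 × 0.29 = 15.08
  Participation 40.5 × 0.4 = 16.2
  Weekly reports 59 × 0.1 = 5.9
  Fieldwork 53 × 0.13 = 6.89
Sum = 50.79
50.79 < 51 → Fail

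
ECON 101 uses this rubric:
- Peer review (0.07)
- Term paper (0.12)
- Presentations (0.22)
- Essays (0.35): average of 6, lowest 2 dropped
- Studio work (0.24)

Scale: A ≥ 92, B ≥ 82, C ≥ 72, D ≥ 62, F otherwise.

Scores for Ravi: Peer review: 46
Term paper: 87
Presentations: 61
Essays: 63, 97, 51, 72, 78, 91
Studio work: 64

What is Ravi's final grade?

Essays: drop 51, 63 → average of remaining 4 = 338/4 = 84.5
Weighted total:
  Peer review 46 × 0.07 = 3.22
  Term paper 87 × 0.12 = 10.44
  Presentations 61 × 0.22 = 13.42
  Essays 84.5 × 0.35 = 29.575
  Studio work 64 × 0.24 = 15.36
Sum = 72.015
72.015 is ≥ 72 and < 82 → C

C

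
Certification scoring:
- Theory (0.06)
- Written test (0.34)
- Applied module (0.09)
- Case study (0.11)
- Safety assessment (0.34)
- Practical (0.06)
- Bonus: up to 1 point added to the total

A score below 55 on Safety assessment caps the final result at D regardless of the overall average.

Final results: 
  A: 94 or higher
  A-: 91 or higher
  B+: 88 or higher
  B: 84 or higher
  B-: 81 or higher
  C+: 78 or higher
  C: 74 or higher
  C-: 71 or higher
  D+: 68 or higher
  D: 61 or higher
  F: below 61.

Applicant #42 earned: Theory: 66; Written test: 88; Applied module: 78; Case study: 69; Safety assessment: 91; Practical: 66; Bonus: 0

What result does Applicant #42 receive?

B-

Safety assessment score 91 ≥ 55: minimum met.
Weighted total:
  Theory 66 × 0.06 = 3.96
  Written test 88 × 0.34 = 29.92
  Applied module 78 × 0.09 = 7.02
  Case study 69 × 0.11 = 7.59
  Safety assessment 91 × 0.34 = 30.94
  Practical 66 × 0.06 = 3.96
Sum = 83.39
Bonus: 83.39 + 0 = 83.39
83.39 is ≥ 81 and < 84 → B-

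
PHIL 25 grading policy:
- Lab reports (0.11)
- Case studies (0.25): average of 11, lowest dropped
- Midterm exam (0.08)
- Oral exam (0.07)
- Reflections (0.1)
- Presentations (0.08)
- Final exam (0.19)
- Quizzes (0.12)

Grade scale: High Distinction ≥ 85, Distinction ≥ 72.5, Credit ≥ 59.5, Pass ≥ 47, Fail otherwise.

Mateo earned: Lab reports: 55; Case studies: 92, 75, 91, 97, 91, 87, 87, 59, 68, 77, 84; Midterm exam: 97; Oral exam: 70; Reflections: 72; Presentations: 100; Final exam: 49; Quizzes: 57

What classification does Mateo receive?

Case studies: drop 59 → average of remaining 10 = 849/10 = 84.9
Weighted total:
  Lab reports 55 × 0.11 = 6.05
  Case studies 84.9 × 0.25 = 21.225
  Midterm exam 97 × 0.08 = 7.76
  Oral exam 70 × 0.07 = 4.9
  Reflections 72 × 0.1 = 7.2
  Presentations 100 × 0.08 = 8
  Final exam 49 × 0.19 = 9.31
  Quizzes 57 × 0.12 = 6.84
Sum = 71.285
71.285 is ≥ 59.5 and < 72.5 → Credit

Credit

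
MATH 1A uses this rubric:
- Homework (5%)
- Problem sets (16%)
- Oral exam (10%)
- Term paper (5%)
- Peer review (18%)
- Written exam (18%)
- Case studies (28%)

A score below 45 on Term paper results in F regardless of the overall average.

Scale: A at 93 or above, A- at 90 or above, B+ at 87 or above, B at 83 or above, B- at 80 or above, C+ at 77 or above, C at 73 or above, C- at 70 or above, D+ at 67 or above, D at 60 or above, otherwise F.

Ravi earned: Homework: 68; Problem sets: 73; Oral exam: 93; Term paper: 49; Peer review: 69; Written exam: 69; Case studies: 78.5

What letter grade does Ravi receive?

Term paper score 49 ≥ 45: minimum met.
Weighted total:
  Homework 68 × 0.05 = 3.4
  Problem sets 73 × 0.16 = 11.68
  Oral exam 93 × 0.1 = 9.3
  Term paper 49 × 0.05 = 2.45
  Peer review 69 × 0.18 = 12.42
  Written exam 69 × 0.18 = 12.42
  Case studies 78.5 × 0.28 = 21.98
Sum = 73.65
73.65 is ≥ 73 and < 77 → C

C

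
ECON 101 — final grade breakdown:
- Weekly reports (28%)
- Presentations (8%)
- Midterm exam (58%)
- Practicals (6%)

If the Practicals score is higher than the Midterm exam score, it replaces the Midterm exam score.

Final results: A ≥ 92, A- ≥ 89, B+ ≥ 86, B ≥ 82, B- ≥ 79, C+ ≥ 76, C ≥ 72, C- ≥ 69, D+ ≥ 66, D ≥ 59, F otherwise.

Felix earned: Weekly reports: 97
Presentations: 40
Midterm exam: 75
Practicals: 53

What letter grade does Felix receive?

Practicals (53) ≤ Midterm exam (75), so Midterm exam stays at 75.
Weighted total:
  Weekly reports 97 × 0.28 = 27.16
  Presentations 40 × 0.08 = 3.2
  Midterm exam 75 × 0.58 = 43.5
  Practicals 53 × 0.06 = 3.18
Sum = 77.04
77.04 is ≥ 76 and < 79 → C+

C+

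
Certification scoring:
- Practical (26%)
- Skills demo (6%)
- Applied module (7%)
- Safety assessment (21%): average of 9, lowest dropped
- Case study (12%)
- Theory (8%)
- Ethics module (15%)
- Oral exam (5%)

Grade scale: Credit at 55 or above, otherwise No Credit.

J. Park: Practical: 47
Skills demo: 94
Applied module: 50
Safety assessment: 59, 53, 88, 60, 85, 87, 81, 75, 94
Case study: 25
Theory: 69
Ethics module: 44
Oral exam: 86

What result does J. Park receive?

Safety assessment: drop 53 → average of remaining 8 = 629/8 = 78.625
Weighted total:
  Practical 47 × 0.26 = 12.22
  Skills demo 94 × 0.06 = 5.64
  Applied module 50 × 0.07 = 3.5
  Safety assessment 78.625 × 0.21 = 16.51125
  Case study 25 × 0.12 = 3
  Theory 69 × 0.08 = 5.52
  Ethics module 44 × 0.15 = 6.6
  Oral exam 86 × 0.05 = 4.3
Sum = 57.29125
57.29125 ≥ 55 → Credit

Credit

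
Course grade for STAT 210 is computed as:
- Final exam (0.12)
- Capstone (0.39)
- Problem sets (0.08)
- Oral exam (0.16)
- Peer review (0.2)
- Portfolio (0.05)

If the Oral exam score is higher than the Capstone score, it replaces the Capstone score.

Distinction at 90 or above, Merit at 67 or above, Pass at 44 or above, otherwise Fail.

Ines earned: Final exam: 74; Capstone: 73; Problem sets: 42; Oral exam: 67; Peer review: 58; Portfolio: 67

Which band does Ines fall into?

Oral exam (67) ≤ Capstone (73), so Capstone stays at 73.
Weighted total:
  Final exam 74 × 0.12 = 8.88
  Capstone 73 × 0.39 = 28.47
  Problem sets 42 × 0.08 = 3.36
  Oral exam 67 × 0.16 = 10.72
  Peer review 58 × 0.2 = 11.6
  Portfolio 67 × 0.05 = 3.35
Sum = 66.38
66.38 is ≥ 44 and < 67 → Pass

Pass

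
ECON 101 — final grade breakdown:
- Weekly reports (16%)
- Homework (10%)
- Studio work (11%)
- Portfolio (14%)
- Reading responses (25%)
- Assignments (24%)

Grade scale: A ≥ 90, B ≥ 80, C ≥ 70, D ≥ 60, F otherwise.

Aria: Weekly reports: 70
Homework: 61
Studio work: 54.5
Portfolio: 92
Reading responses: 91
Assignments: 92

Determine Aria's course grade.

Weighted total:
  Weekly reports 70 × 0.16 = 11.2
  Homework 61 × 0.1 = 6.1
  Studio work 54.5 × 0.11 = 5.995
  Portfolio 92 × 0.14 = 12.88
  Reading responses 91 × 0.25 = 22.75
  Assignments 92 × 0.24 = 22.08
Sum = 81.005
81.005 is ≥ 80 and < 90 → B

B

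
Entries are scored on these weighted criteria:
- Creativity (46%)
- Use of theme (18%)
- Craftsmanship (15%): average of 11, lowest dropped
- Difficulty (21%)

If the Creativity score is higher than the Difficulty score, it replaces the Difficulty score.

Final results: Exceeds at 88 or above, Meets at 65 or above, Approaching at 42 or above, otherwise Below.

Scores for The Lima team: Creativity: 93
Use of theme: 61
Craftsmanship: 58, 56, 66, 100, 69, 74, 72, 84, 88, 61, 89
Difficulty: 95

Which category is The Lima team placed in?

Meets

Craftsmanship: drop 56 → average of remaining 10 = 761/10 = 76.1
Creativity (93) ≤ Difficulty (95), so Difficulty stays at 95.
Weighted total:
  Creativity 93 × 0.46 = 42.78
  Use of theme 61 × 0.18 = 10.98
  Craftsmanship 76.1 × 0.15 = 11.415
  Difficulty 95 × 0.21 = 19.95
Sum = 85.125
85.125 is ≥ 65 and < 88 → Meets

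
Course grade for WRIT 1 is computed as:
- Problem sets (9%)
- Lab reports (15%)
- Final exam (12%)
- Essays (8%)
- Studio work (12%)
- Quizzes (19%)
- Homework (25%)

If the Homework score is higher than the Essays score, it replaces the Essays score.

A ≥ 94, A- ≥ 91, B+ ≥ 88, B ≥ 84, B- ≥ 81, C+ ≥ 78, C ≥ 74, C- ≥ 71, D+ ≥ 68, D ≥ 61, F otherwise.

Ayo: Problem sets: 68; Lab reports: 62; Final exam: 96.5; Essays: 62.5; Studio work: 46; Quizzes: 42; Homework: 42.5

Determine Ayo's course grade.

Homework (42.5) ≤ Essays (62.5), so Essays stays at 62.5.
Weighted total:
  Problem sets 68 × 0.09 = 6.12
  Lab reports 62 × 0.15 = 9.3
  Final exam 96.5 × 0.12 = 11.58
  Essays 62.5 × 0.08 = 5
  Studio work 46 × 0.12 = 5.52
  Quizzes 42 × 0.19 = 7.98
  Homework 42.5 × 0.25 = 10.625
Sum = 56.125
56.125 < 61 → F

F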